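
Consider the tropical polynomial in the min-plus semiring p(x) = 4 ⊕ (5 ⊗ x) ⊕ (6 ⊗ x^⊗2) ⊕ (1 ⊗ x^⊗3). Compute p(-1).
p(-1) = -2

A tropical monomial a ⊗ x^⊗i evaluates to a + i · x. Evaluating each term at x = -1:
  Term 0 contributes 4 + 0 · -1 = 4
  Term 1 contributes 5 + 1 · -1 = 4
  Term 2 contributes 6 + 2 · -1 = 4
  Term 3 contributes 1 + 3 · -1 = -2
p(-1) = ⊕ of these = min[4, 4, 4, -2] = -2.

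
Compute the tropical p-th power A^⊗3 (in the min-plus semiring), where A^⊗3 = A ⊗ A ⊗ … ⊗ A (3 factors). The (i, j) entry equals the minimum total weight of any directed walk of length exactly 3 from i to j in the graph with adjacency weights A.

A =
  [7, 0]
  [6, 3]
A^⊗3 =
  [9, 6]
  [12, 9]

Each entry (A^⊗3)_ij equals the minimum over all length-3 walks i = v_0 → v_1 → … → v_3 = j of Σ_t A[v_t][v_{t+1}]. For example, for (i, j) = (0, 1) we minimise over 4 possible intermediate vertex sequences; the minimum is 6, attained along the walk 0 → 1 → 0 → 1.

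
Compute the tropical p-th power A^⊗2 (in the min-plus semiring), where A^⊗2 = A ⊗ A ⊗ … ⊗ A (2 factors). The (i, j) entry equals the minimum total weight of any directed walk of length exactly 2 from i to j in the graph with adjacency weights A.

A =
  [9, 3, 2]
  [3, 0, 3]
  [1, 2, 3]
A^⊗2 =
  [3, 3, 5]
  [3, 0, 3]
  [4, 2, 3]

Each entry (A^⊗2)_ij equals the minimum over all length-2 walks i = v_0 → v_1 → … → v_2 = j of Σ_t A[v_t][v_{t+1}]. For example, for (i, j) = (0, 2) we minimise over 3 possible intermediate vertex sequences; the minimum is 5, attained along the walk 0 → 2 → 2.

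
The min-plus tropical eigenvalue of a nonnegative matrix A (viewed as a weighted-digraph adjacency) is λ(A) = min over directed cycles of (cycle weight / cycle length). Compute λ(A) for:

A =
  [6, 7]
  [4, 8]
λ(A) = 11/2

Enumerate directed cycles and compute their means (weight / length). Sample:
  cycle 0 → 0: weight = 6, length = 1, mean = 6/1 ≈ 6.000
  cycle 1 → 1: weight = 8, length = 1, mean = 8/1 ≈ 8.000
  cycle 0 → 1 → 0: weight = 11, length = 2, mean = 11/2 ≈ 5.500
  cycle 1 → 0 → 1: weight = 11, length = 2, mean = 11/2 ≈ 5.500
Minimum mean = 5.500, attained e.g. along the cycle 0 → 1 → 0 with weight 11 and length 2. So λ(A) = 11/2 = 11/2.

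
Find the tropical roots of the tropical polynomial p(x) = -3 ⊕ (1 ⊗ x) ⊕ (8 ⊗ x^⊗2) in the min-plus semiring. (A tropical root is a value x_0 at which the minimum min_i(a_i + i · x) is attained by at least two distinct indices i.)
Roots: {-7, -4}

Each tropical root is a break point of the lower envelope of the lines y = a_i + i · x (there are 3 lines, with slopes 0, 1, ..., 2). Only the lines that attain the minimum somewhere contribute to roots; other lines are dominated. Here the surviving (envelope) indices are i = 2, i = 1, i = 0.
Intersections between consecutive envelope lines give the roots: for adjacent envelope indices i < j the intersection is x = (a_i − a_j) / (j − i). Reading off the sorted break points: {-7, -4}.
Verification: at each break x_0, at least two indices attain the minimum of min_i(a_i + i · x_0).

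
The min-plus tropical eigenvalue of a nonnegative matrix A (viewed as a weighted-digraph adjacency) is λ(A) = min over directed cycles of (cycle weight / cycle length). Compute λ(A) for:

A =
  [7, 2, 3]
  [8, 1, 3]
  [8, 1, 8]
λ(A) = 1

Enumerate directed cycles and compute their means (weight / length). Sample:
  cycle 0 → 0: weight = 7, length = 1, mean = 7/1 ≈ 7.000
  cycle 1 → 1: weight = 1, length = 1, mean = 1/1 ≈ 1.000
  cycle 2 → 2: weight = 8, length = 1, mean = 8/1 ≈ 8.000
  cycle 0 → 1 → 0: weight = 10, length = 2, mean = 10/2 ≈ 5.000
  cycle 0 → 2 → 0: weight = 11, length = 2, mean = 11/2 ≈ 5.500
  cycle 1 → 0 → 1: weight = 10, length = 2, mean = 10/2 ≈ 5.000
Minimum mean = 1.000, attained e.g. along the cycle 1 → 1 with weight 1 and length 1. So λ(A) = 1/1 = 1.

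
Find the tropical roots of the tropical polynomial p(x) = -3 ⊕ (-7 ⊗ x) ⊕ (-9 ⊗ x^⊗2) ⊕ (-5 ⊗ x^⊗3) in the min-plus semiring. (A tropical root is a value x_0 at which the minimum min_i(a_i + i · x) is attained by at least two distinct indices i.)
Roots: {-4, 2, 4}

Each tropical root is a break point of the lower envelope of the lines y = a_i + i · x (there are 4 lines, with slopes 0, 1, ..., 3). Only the lines that attain the minimum somewhere contribute to roots; other lines are dominated. Here the surviving (envelope) indices are i = 3, i = 2, i = 1, i = 0.
Intersections between consecutive envelope lines give the roots: for adjacent envelope indices i < j the intersection is x = (a_i − a_j) / (j − i). Reading off the sorted break points: {-4, 2, 4}.
Verification: at each break x_0, at least two indices attain the minimum of min_i(a_i + i · x_0).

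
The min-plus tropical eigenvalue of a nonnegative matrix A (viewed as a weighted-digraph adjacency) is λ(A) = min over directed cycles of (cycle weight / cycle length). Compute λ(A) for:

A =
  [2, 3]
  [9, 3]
λ(A) = 2

Enumerate directed cycles and compute their means (weight / length). Sample:
  cycle 0 → 0: weight = 2, length = 1, mean = 2/1 ≈ 2.000
  cycle 1 → 1: weight = 3, length = 1, mean = 3/1 ≈ 3.000
  cycle 0 → 1 → 0: weight = 12, length = 2, mean = 12/2 ≈ 6.000
  cycle 1 → 0 → 1: weight = 12, length = 2, mean = 12/2 ≈ 6.000
Minimum mean = 2.000, attained e.g. along the cycle 0 → 0 with weight 2 and length 1. So λ(A) = 2/1 = 2.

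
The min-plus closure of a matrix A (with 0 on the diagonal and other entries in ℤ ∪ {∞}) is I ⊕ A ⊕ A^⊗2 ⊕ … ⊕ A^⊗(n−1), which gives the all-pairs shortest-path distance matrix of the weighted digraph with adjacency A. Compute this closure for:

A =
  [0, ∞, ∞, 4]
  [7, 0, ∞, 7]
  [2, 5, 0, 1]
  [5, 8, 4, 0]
Closure =
  [0, 12, 8, 4]
  [7, 0, 11, 7]
  [2, 5, 0, 1]
  [5, 8, 4, 0]

This is the Floyd-Warshall all-pairs shortest-path computation. For each intermediate vertex k = 0, 1, …, 3, update dist[i][j] ← min(dist[i][j], dist[i][k] + dist[k][j]). The final matrix gives, for each (i, j), the minimum total weight of any directed path from i to j (possibly empty when i = j).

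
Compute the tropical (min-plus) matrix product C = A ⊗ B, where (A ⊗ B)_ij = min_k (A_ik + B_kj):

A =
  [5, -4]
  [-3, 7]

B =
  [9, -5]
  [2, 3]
A ⊗ B =
  [-2, -1]
  [6, -8]

Apply the min-plus product entry-by-entry:
  C[0][0] = min over k of (A[0][0] + B[0][0] = 5 + 9 = 14, A[0][1] + B[1][0] = -4 + 2 = -2) = -2 (attained at k = 1)
  C[0][1] = min over k of (A[0][0] + B[0][1] = 5 + -5 = 0, A[0][1] + B[1][1] = -4 + 3 = -1) = -1 (attained at k = 1)
  C[1][0] = min over k of (A[1][0] + B[0][0] = -3 + 9 = 6, A[1][1] + B[1][0] = 7 + 2 = 9) = 6 (attained at k = 0)
  C[1][1] = min over k of (A[1][0] + B[0][1] = -3 + -5 = -8, A[1][1] + B[1][1] = 7 + 3 = 10) = -8 (attained at k = 0)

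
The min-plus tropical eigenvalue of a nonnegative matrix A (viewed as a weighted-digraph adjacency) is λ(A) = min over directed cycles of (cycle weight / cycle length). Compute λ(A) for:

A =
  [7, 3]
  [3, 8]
λ(A) = 3

Enumerate directed cycles and compute their means (weight / length). Sample:
  cycle 0 → 0: weight = 7, length = 1, mean = 7/1 ≈ 7.000
  cycle 1 → 1: weight = 8, length = 1, mean = 8/1 ≈ 8.000
  cycle 0 → 1 → 0: weight = 6, length = 2, mean = 6/2 ≈ 3.000
  cycle 1 → 0 → 1: weight = 6, length = 2, mean = 6/2 ≈ 3.000
Minimum mean = 3.000, attained e.g. along the cycle 0 → 1 → 0 with weight 6 and length 2. So λ(A) = 6/2 = 3.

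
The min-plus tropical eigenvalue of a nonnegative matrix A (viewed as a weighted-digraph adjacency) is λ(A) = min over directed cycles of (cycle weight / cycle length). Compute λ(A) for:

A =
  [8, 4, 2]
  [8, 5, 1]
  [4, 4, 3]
λ(A) = 5/2

Enumerate directed cycles and compute their means (weight / length). Sample:
  cycle 0 → 0: weight = 8, length = 1, mean = 8/1 ≈ 8.000
  cycle 1 → 1: weight = 5, length = 1, mean = 5/1 ≈ 5.000
  cycle 2 → 2: weight = 3, length = 1, mean = 3/1 ≈ 3.000
  cycle 0 → 1 → 0: weight = 12, length = 2, mean = 12/2 ≈ 6.000
  cycle 0 → 2 → 0: weight = 6, length = 2, mean = 6/2 ≈ 3.000
  cycle 1 → 0 → 1: weight = 12, length = 2, mean = 12/2 ≈ 6.000
Minimum mean = 2.500, attained e.g. along the cycle 1 → 2 → 1 with weight 5 and length 2. So λ(A) = 5/2 = 5/2.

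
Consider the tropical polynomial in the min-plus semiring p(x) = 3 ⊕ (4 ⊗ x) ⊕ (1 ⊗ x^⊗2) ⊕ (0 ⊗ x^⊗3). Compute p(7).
p(7) = 3

A tropical monomial a ⊗ x^⊗i evaluates to a + i · x. Evaluating each term at x = 7:
  Term 0 contributes 3 + 0 · 7 = 3
  Term 1 contributes 4 + 1 · 7 = 11
  Term 2 contributes 1 + 2 · 7 = 15
  Term 3 contributes 0 + 3 · 7 = 21
p(7) = ⊕ of these = min[3, 11, 15, 21] = 3.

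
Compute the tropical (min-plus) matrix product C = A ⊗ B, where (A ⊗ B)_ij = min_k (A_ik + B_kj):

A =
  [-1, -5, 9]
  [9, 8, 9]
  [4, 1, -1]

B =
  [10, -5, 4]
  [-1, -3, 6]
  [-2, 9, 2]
A ⊗ B =
  [-6, -8, 1]
  [7, 4, 11]
  [-3, -2, 1]

Apply the min-plus product entry-by-entry:
  C[0][0] = min over k of (A[0][0] + B[0][0] = -1 + 10 = 9, A[0][1] + B[1][0] = -5 + -1 = -6, A[0][2] + B[2][0] = 9 + -2 = 7) = -6 (attained at k = 1)
  C[0][1] = min over k of (A[0][0] + B[0][1] = -1 + -5 = -6, A[0][1] + B[1][1] = -5 + -3 = -8, A[0][2] + B[2][1] = 9 + 9 = 18) = -8 (attained at k = 1)
  C[0][2] = min over k of (A[0][0] + B[0][2] = -1 + 4 = 3, A[0][1] + B[1][2] = -5 + 6 = 1, A[0][2] + B[2][2] = 9 + 2 = 11) = 1 (attained at k = 1)
  C[1][0] = min over k of (A[1][0] + B[0][0] = 9 + 10 = 19, A[1][1] + B[1][0] = 8 + -1 = 7, A[1][2] + B[2][0] = 9 + -2 = 7) = 7 (attained at k = 1)
  C[1][1] = min over k of (A[1][0] + B[0][1] = 9 + -5 = 4, A[1][1] + B[1][1] = 8 + -3 = 5, A[1][2] + B[2][1] = 9 + 9 = 18) = 4 (attained at k = 0)
  C[1][2] = min over k of (A[1][0] + B[0][2] = 9 + 4 = 13, A[1][1] + B[1][2] = 8 + 6 = 14, A[1][2] + B[2][2] = 9 + 2 = 11) = 11 (attained at k = 2)
  C[2][0] = min over k of (A[2][0] + B[0][0] = 4 + 10 = 14, A[2][1] + B[1][0] = 1 + -1 = 0, A[2][2] + B[2][0] = -1 + -2 = -3) = -3 (attained at k = 2)
  C[2][1] = min over k of (A[2][0] + B[0][1] = 4 + -5 = -1, A[2][1] + B[1][1] = 1 + -3 = -2, A[2][2] + B[2][1] = -1 + 9 = 8) = -2 (attained at k = 1)
  C[2][2] = min over k of (A[2][0] + B[0][2] = 4 + 4 = 8, A[2][1] + B[1][2] = 1 + 6 = 7, A[2][2] + B[2][2] = -1 + 2 = 1) = 1 (attained at k = 2)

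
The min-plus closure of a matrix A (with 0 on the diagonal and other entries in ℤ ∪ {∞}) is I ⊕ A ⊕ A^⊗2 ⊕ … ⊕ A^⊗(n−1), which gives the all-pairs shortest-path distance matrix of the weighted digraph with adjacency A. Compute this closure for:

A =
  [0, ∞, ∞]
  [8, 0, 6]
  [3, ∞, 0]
Closure =
  [0, ∞, ∞]
  [8, 0, 6]
  [3, ∞, 0]

This is the Floyd-Warshall all-pairs shortest-path computation. For each intermediate vertex k = 0, 1, …, 2, update dist[i][j] ← min(dist[i][j], dist[i][k] + dist[k][j]). The final matrix gives, for each (i, j), the minimum total weight of any directed path from i to j (possibly empty when i = j).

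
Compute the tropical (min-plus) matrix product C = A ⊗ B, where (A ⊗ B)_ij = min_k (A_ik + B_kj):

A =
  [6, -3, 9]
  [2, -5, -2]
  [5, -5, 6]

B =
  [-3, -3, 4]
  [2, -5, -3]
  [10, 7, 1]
A ⊗ B =
  [-1, -8, -6]
  [-3, -10, -8]
  [-3, -10, -8]

Apply the min-plus product entry-by-entry:
  C[0][0] = min over k of (A[0][0] + B[0][0] = 6 + -3 = 3, A[0][1] + B[1][0] = -3 + 2 = -1, A[0][2] + B[2][0] = 9 + 10 = 19) = -1 (attained at k = 1)
  C[0][1] = min over k of (A[0][0] + B[0][1] = 6 + -3 = 3, A[0][1] + B[1][1] = -3 + -5 = -8, A[0][2] + B[2][1] = 9 + 7 = 16) = -8 (attained at k = 1)
  C[0][2] = min over k of (A[0][0] + B[0][2] = 6 + 4 = 10, A[0][1] + B[1][2] = -3 + -3 = -6, A[0][2] + B[2][2] = 9 + 1 = 10) = -6 (attained at k = 1)
  C[1][0] = min over k of (A[1][0] + B[0][0] = 2 + -3 = -1, A[1][1] + B[1][0] = -5 + 2 = -3, A[1][2] + B[2][0] = -2 + 10 = 8) = -3 (attained at k = 1)
  C[1][1] = min over k of (A[1][0] + B[0][1] = 2 + -3 = -1, A[1][1] + B[1][1] = -5 + -5 = -10, A[1][2] + B[2][1] = -2 + 7 = 5) = -10 (attained at k = 1)
  C[1][2] = min over k of (A[1][0] + B[0][2] = 2 + 4 = 6, A[1][1] + B[1][2] = -5 + -3 = -8, A[1][2] + B[2][2] = -2 + 1 = -1) = -8 (attained at k = 1)
  C[2][0] = min over k of (A[2][0] + B[0][0] = 5 + -3 = 2, A[2][1] + B[1][0] = -5 + 2 = -3, A[2][2] + B[2][0] = 6 + 10 = 16) = -3 (attained at k = 1)
  C[2][1] = min over k of (A[2][0] + B[0][1] = 5 + -3 = 2, A[2][1] + B[1][1] = -5 + -5 = -10, A[2][2] + B[2][1] = 6 + 7 = 13) = -10 (attained at k = 1)
  C[2][2] = min over k of (A[2][0] + B[0][2] = 5 + 4 = 9, A[2][1] + B[1][2] = -5 + -3 = -8, A[2][2] + B[2][2] = 6 + 1 = 7) = -8 (attained at k = 1)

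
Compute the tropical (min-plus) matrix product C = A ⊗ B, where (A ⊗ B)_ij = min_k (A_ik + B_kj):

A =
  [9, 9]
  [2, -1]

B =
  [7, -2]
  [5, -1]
A ⊗ B =
  [14, 7]
  [4, -2]

Apply the min-plus product entry-by-entry:
  C[0][0] = min over k of (A[0][0] + B[0][0] = 9 + 7 = 16, A[0][1] + B[1][0] = 9 + 5 = 14) = 14 (attained at k = 1)
  C[0][1] = min over k of (A[0][0] + B[0][1] = 9 + -2 = 7, A[0][1] + B[1][1] = 9 + -1 = 8) = 7 (attained at k = 0)
  C[1][0] = min over k of (A[1][0] + B[0][0] = 2 + 7 = 9, A[1][1] + B[1][0] = -1 + 5 = 4) = 4 (attained at k = 1)
  C[1][1] = min over k of (A[1][0] + B[0][1] = 2 + -2 = 0, A[1][1] + B[1][1] = -1 + -1 = -2) = -2 (attained at k = 1)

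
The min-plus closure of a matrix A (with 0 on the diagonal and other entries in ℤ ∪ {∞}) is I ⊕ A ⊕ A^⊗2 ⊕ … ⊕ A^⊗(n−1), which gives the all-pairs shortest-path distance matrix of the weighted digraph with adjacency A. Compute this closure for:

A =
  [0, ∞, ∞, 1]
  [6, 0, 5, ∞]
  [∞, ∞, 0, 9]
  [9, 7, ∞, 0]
Closure =
  [0, 8, 13, 1]
  [6, 0, 5, 7]
  [18, 16, 0, 9]
  [9, 7, 12, 0]

This is the Floyd-Warshall all-pairs shortest-path computation. For each intermediate vertex k = 0, 1, …, 3, update dist[i][j] ← min(dist[i][j], dist[i][k] + dist[k][j]). The final matrix gives, for each (i, j), the minimum total weight of any directed path from i to j (possibly empty when i = j).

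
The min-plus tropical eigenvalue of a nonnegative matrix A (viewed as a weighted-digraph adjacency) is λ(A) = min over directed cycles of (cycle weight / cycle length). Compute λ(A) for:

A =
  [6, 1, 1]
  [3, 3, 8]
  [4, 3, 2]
λ(A) = 2

Enumerate directed cycles and compute their means (weight / length). Sample:
  cycle 0 → 0: weight = 6, length = 1, mean = 6/1 ≈ 6.000
  cycle 1 → 1: weight = 3, length = 1, mean = 3/1 ≈ 3.000
  cycle 2 → 2: weight = 2, length = 1, mean = 2/1 ≈ 2.000
  cycle 0 → 1 → 0: weight = 4, length = 2, mean = 4/2 ≈ 2.000
  cycle 0 → 2 → 0: weight = 5, length = 2, mean = 5/2 ≈ 2.500
  cycle 1 → 0 → 1: weight = 4, length = 2, mean = 4/2 ≈ 2.000
Minimum mean = 2.000, attained e.g. along the cycle 2 → 2 with weight 2 and length 1. So λ(A) = 2/1 = 2.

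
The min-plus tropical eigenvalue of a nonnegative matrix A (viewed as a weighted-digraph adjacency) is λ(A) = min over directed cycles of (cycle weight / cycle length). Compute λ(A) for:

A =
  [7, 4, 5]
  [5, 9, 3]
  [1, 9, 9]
λ(A) = 8/3

Enumerate directed cycles and compute their means (weight / length). Sample:
  cycle 0 → 0: weight = 7, length = 1, mean = 7/1 ≈ 7.000
  cycle 1 → 1: weight = 9, length = 1, mean = 9/1 ≈ 9.000
  cycle 2 → 2: weight = 9, length = 1, mean = 9/1 ≈ 9.000
  cycle 0 → 1 → 0: weight = 9, length = 2, mean = 9/2 ≈ 4.500
  cycle 0 → 2 → 0: weight = 6, length = 2, mean = 6/2 ≈ 3.000
  cycle 1 → 0 → 1: weight = 9, length = 2, mean = 9/2 ≈ 4.500
Minimum mean = 2.667, attained e.g. along the cycle 0 → 1 → 2 → 0 with weight 8 and length 3. So λ(A) = 8/3 = 8/3.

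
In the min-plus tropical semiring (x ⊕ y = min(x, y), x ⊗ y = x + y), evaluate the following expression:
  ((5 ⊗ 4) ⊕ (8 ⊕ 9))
((5 ⊗ 4) ⊕ (8 ⊕ 9)) = 8

Expand innermost to outermost. Recall ⊕ takes the minimum of its arguments and ⊗ takes their sum. Working out the expression ((5 ⊗ 4) ⊕ (8 ⊕ 9)) gives 8.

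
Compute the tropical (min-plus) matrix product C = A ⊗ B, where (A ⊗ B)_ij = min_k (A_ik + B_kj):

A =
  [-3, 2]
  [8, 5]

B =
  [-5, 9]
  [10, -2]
A ⊗ B =
  [-8, 0]
  [3, 3]

Apply the min-plus product entry-by-entry:
  C[0][0] = min over k of (A[0][0] + B[0][0] = -3 + -5 = -8, A[0][1] + B[1][0] = 2 + 10 = 12) = -8 (attained at k = 0)
  C[0][1] = min over k of (A[0][0] + B[0][1] = -3 + 9 = 6, A[0][1] + B[1][1] = 2 + -2 = 0) = 0 (attained at k = 1)
  C[1][0] = min over k of (A[1][0] + B[0][0] = 8 + -5 = 3, A[1][1] + B[1][0] = 5 + 10 = 15) = 3 (attained at k = 0)
  C[1][1] = min over k of (A[1][0] + B[0][1] = 8 + 9 = 17, A[1][1] + B[1][1] = 5 + -2 = 3) = 3 (attained at k = 1)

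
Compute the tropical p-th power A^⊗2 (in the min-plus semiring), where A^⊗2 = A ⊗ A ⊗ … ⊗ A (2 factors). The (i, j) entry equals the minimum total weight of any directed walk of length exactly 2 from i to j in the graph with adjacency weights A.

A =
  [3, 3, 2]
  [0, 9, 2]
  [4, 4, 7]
A^⊗2 =
  [3, 6, 5]
  [3, 3, 2]
  [4, 7, 6]

Each entry (A^⊗2)_ij equals the minimum over all length-2 walks i = v_0 → v_1 → … → v_2 = j of Σ_t A[v_t][v_{t+1}]. For example, for (i, j) = (0, 2) we minimise over 3 possible intermediate vertex sequences; the minimum is 5, attained along the walk 0 → 0 → 2.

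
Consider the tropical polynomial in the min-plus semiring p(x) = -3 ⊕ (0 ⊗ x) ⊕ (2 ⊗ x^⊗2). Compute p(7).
p(7) = -3

A tropical monomial a ⊗ x^⊗i evaluates to a + i · x. Evaluating each term at x = 7:
  Term 0 contributes -3 + 0 · 7 = -3
  Term 1 contributes 0 + 1 · 7 = 7
  Term 2 contributes 2 + 2 · 7 = 16
p(7) = ⊕ of these = min[-3, 7, 16] = -3.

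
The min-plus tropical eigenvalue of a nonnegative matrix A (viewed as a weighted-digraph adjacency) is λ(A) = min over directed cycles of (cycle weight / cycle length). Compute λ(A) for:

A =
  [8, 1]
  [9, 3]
λ(A) = 3

Enumerate directed cycles and compute their means (weight / length). Sample:
  cycle 0 → 0: weight = 8, length = 1, mean = 8/1 ≈ 8.000
  cycle 1 → 1: weight = 3, length = 1, mean = 3/1 ≈ 3.000
  cycle 0 → 1 → 0: weight = 10, length = 2, mean = 10/2 ≈ 5.000
  cycle 1 → 0 → 1: weight = 10, length = 2, mean = 10/2 ≈ 5.000
Minimum mean = 3.000, attained e.g. along the cycle 1 → 1 with weight 3 and length 1. So λ(A) = 3/1 = 3.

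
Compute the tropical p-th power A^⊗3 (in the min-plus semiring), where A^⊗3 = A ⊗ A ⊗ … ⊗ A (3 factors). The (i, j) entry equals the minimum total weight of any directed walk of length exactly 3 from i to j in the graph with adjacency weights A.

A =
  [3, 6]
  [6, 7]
A^⊗3 =
  [9, 12]
  [12, 15]

Each entry (A^⊗3)_ij equals the minimum over all length-3 walks i = v_0 → v_1 → … → v_3 = j of Σ_t A[v_t][v_{t+1}]. For example, for (i, j) = (0, 1) we minimise over 4 possible intermediate vertex sequences; the minimum is 12, attained along the walk 0 → 0 → 0 → 1.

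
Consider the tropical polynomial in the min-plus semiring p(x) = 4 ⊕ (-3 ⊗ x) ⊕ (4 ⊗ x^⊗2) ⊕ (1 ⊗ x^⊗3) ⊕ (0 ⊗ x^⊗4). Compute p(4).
p(4) = 1

A tropical monomial a ⊗ x^⊗i evaluates to a + i · x. Evaluating each term at x = 4:
  Term 0 contributes 4 + 0 · 4 = 4
  Term 1 contributes -3 + 1 · 4 = 1
  Term 2 contributes 4 + 2 · 4 = 12
  Term 3 contributes 1 + 3 · 4 = 13
  Term 4 contributes 0 + 4 · 4 = 16
p(4) = ⊕ of these = min[4, 1, 12, 13, 16] = 1.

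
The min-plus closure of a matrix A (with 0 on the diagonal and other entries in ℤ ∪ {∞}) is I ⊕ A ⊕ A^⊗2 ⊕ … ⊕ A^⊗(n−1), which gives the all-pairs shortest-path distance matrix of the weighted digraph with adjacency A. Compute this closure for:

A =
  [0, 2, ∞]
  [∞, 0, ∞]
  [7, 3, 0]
Closure =
  [0, 2, ∞]
  [∞, 0, ∞]
  [7, 3, 0]

This is the Floyd-Warshall all-pairs shortest-path computation. For each intermediate vertex k = 0, 1, …, 2, update dist[i][j] ← min(dist[i][j], dist[i][k] + dist[k][j]). The final matrix gives, for each (i, j), the minimum total weight of any directed path from i to j (possibly empty when i = j).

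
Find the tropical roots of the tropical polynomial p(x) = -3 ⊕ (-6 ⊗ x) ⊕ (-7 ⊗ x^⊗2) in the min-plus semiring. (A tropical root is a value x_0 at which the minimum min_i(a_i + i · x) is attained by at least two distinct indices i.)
Roots: {1, 3}

Each tropical root is a break point of the lower envelope of the lines y = a_i + i · x (there are 3 lines, with slopes 0, 1, ..., 2). Only the lines that attain the minimum somewhere contribute to roots; other lines are dominated. Here the surviving (envelope) indices are i = 2, i = 1, i = 0.
Intersections between consecutive envelope lines give the roots: for adjacent envelope indices i < j the intersection is x = (a_i − a_j) / (j − i). Reading off the sorted break points: {1, 3}.
Verification: at each break x_0, at least two indices attain the minimum of min_i(a_i + i · x_0).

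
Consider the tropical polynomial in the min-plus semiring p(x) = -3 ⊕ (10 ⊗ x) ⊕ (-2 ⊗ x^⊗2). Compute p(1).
p(1) = -3

A tropical monomial a ⊗ x^⊗i evaluates to a + i · x. Evaluating each term at x = 1:
  Term 0 contributes -3 + 0 · 1 = -3
  Term 1 contributes 10 + 1 · 1 = 11
  Term 2 contributes -2 + 2 · 1 = 0
p(1) = ⊕ of these = min[-3, 11, 0] = -3.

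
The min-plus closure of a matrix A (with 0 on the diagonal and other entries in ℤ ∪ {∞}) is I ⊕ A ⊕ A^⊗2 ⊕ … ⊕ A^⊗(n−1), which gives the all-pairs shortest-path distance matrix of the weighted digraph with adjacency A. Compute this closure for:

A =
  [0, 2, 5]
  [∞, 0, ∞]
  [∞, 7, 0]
Closure =
  [0, 2, 5]
  [∞, 0, ∞]
  [∞, 7, 0]

This is the Floyd-Warshall all-pairs shortest-path computation. For each intermediate vertex k = 0, 1, …, 2, update dist[i][j] ← min(dist[i][j], dist[i][k] + dist[k][j]). The final matrix gives, for each (i, j), the minimum total weight of any directed path from i to j (possibly empty when i = j).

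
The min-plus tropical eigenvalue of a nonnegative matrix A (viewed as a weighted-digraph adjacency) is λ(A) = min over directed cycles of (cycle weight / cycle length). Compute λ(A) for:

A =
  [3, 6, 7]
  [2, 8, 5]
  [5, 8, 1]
λ(A) = 1

Enumerate directed cycles and compute their means (weight / length). Sample:
  cycle 0 → 0: weight = 3, length = 1, mean = 3/1 ≈ 3.000
  cycle 1 → 1: weight = 8, length = 1, mean = 8/1 ≈ 8.000
  cycle 2 → 2: weight = 1, length = 1, mean = 1/1 ≈ 1.000
  cycle 0 → 1 → 0: weight = 8, length = 2, mean = 8/2 ≈ 4.000
  cycle 0 → 2 → 0: weight = 12, length = 2, mean = 12/2 ≈ 6.000
  cycle 1 → 0 → 1: weight = 8, length = 2, mean = 8/2 ≈ 4.000
Minimum mean = 1.000, attained e.g. along the cycle 2 → 2 with weight 1 and length 1. So λ(A) = 1/1 = 1.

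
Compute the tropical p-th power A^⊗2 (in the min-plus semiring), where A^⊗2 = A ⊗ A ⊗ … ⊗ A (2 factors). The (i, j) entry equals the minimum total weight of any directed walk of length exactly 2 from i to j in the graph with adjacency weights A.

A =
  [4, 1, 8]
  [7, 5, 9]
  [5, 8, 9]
A^⊗2 =
  [8, 5, 10]
  [11, 8, 14]
  [9, 6, 13]

Each entry (A^⊗2)_ij equals the minimum over all length-2 walks i = v_0 → v_1 → … → v_2 = j of Σ_t A[v_t][v_{t+1}]. For example, for (i, j) = (0, 2) we minimise over 3 possible intermediate vertex sequences; the minimum is 10, attained along the walk 0 → 1 → 2.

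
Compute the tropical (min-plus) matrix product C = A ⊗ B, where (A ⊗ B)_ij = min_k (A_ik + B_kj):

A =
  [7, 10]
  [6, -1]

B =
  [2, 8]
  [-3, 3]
A ⊗ B =
  [7, 13]
  [-4, 2]

Apply the min-plus product entry-by-entry:
  C[0][0] = min over k of (A[0][0] + B[0][0] = 7 + 2 = 9, A[0][1] + B[1][0] = 10 + -3 = 7) = 7 (attained at k = 1)
  C[0][1] = min over k of (A[0][0] + B[0][1] = 7 + 8 = 15, A[0][1] + B[1][1] = 10 + 3 = 13) = 13 (attained at k = 1)
  C[1][0] = min over k of (A[1][0] + B[0][0] = 6 + 2 = 8, A[1][1] + B[1][0] = -1 + -3 = -4) = -4 (attained at k = 1)
  C[1][1] = min over k of (A[1][0] + B[0][1] = 6 + 8 = 14, A[1][1] + B[1][1] = -1 + 3 = 2) = 2 (attained at k = 1)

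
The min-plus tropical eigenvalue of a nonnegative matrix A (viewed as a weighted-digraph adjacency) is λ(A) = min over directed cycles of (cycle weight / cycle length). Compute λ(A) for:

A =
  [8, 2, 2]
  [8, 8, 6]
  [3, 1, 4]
λ(A) = 5/2

Enumerate directed cycles and compute their means (weight / length). Sample:
  cycle 0 → 0: weight = 8, length = 1, mean = 8/1 ≈ 8.000
  cycle 1 → 1: weight = 8, length = 1, mean = 8/1 ≈ 8.000
  cycle 2 → 2: weight = 4, length = 1, mean = 4/1 ≈ 4.000
  cycle 0 → 1 → 0: weight = 10, length = 2, mean = 10/2 ≈ 5.000
  cycle 0 → 2 → 0: weight = 5, length = 2, mean = 5/2 ≈ 2.500
  cycle 1 → 0 → 1: weight = 10, length = 2, mean = 10/2 ≈ 5.000
Minimum mean = 2.500, attained e.g. along the cycle 0 → 2 → 0 with weight 5 and length 2. So λ(A) = 5/2 = 5/2.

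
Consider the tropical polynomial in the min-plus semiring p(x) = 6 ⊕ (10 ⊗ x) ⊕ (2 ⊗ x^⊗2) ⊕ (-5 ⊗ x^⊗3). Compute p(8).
p(8) = 6

A tropical monomial a ⊗ x^⊗i evaluates to a + i · x. Evaluating each term at x = 8:
  Term 0 contributes 6 + 0 · 8 = 6
  Term 1 contributes 10 + 1 · 8 = 18
  Term 2 contributes 2 + 2 · 8 = 18
  Term 3 contributes -5 + 3 · 8 = 19
p(8) = ⊕ of these = min[6, 18, 18, 19] = 6.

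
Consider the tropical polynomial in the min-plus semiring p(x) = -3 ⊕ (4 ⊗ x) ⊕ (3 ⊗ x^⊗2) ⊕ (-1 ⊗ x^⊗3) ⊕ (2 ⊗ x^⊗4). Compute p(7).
p(7) = -3

A tropical monomial a ⊗ x^⊗i evaluates to a + i · x. Evaluating each term at x = 7:
  Term 0 contributes -3 + 0 · 7 = -3
  Term 1 contributes 4 + 1 · 7 = 11
  Term 2 contributes 3 + 2 · 7 = 17
  Term 3 contributes -1 + 3 · 7 = 20
  Term 4 contributes 2 + 4 · 7 = 30
p(7) = ⊕ of these = min[-3, 11, 17, 20, 30] = -3.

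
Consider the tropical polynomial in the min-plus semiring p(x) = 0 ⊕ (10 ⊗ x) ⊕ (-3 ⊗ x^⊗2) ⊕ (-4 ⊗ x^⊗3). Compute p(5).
p(5) = 0

A tropical monomial a ⊗ x^⊗i evaluates to a + i · x. Evaluating each term at x = 5:
  Term 0 contributes 0 + 0 · 5 = 0
  Term 1 contributes 10 + 1 · 5 = 15
  Term 2 contributes -3 + 2 · 5 = 7
  Term 3 contributes -4 + 3 · 5 = 11
p(5) = ⊕ of these = min[0, 15, 7, 11] = 0.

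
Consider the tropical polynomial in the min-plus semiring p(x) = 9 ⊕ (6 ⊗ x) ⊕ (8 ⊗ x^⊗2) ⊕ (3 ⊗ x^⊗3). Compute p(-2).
p(-2) = -3

A tropical monomial a ⊗ x^⊗i evaluates to a + i · x. Evaluating each term at x = -2:
  Term 0 contributes 9 + 0 · -2 = 9
  Term 1 contributes 6 + 1 · -2 = 4
  Term 2 contributes 8 + 2 · -2 = 4
  Term 3 contributes 3 + 3 · -2 = -3
p(-2) = ⊕ of these = min[9, 4, 4, -3] = -3.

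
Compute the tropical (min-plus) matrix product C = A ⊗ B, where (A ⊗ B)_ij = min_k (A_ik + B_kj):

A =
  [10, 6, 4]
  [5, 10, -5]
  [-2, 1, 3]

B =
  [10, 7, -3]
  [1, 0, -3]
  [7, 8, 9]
A ⊗ B =
  [7, 6, 3]
  [2, 3, 2]
  [2, 1, -5]

Apply the min-plus product entry-by-entry:
  C[0][0] = min over k of (A[0][0] + B[0][0] = 10 + 10 = 20, A[0][1] + B[1][0] = 6 + 1 = 7, A[0][2] + B[2][0] = 4 + 7 = 11) = 7 (attained at k = 1)
  C[0][1] = min over k of (A[0][0] + B[0][1] = 10 + 7 = 17, A[0][1] + B[1][1] = 6 + 0 = 6, A[0][2] + B[2][1] = 4 + 8 = 12) = 6 (attained at k = 1)
  C[0][2] = min over k of (A[0][0] + B[0][2] = 10 + -3 = 7, A[0][1] + B[1][2] = 6 + -3 = 3, A[0][2] + B[2][2] = 4 + 9 = 13) = 3 (attained at k = 1)
  C[1][0] = min over k of (A[1][0] + B[0][0] = 5 + 10 = 15, A[1][1] + B[1][0] = 10 + 1 = 11, A[1][2] + B[2][0] = -5 + 7 = 2) = 2 (attained at k = 2)
  C[1][1] = min over k of (A[1][0] + B[0][1] = 5 + 7 = 12, A[1][1] + B[1][1] = 10 + 0 = 10, A[1][2] + B[2][1] = -5 + 8 = 3) = 3 (attained at k = 2)
  C[1][2] = min over k of (A[1][0] + B[0][2] = 5 + -3 = 2, A[1][1] + B[1][2] = 10 + -3 = 7, A[1][2] + B[2][2] = -5 + 9 = 4) = 2 (attained at k = 0)
  C[2][0] = min over k of (A[2][0] + B[0][0] = -2 + 10 = 8, A[2][1] + B[1][0] = 1 + 1 = 2, A[2][2] + B[2][0] = 3 + 7 = 10) = 2 (attained at k = 1)
  C[2][1] = min over k of (A[2][0] + B[0][1] = -2 + 7 = 5, A[2][1] + B[1][1] = 1 + 0 = 1, A[2][2] + B[2][1] = 3 + 8 = 11) = 1 (attained at k = 1)
  C[2][2] = min over k of (A[2][0] + B[0][2] = -2 + -3 = -5, A[2][1] + B[1][2] = 1 + -3 = -2, A[2][2] + B[2][2] = 3 + 9 = 12) = -5 (attained at k = 0)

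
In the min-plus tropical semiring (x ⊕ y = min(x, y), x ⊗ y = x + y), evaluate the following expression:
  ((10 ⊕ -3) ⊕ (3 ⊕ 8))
((10 ⊕ -3) ⊕ (3 ⊕ 8)) = -3

Expand innermost to outermost. Recall ⊕ takes the minimum of its arguments and ⊗ takes their sum. Working out the expression ((10 ⊕ -3) ⊕ (3 ⊕ 8)) gives -3.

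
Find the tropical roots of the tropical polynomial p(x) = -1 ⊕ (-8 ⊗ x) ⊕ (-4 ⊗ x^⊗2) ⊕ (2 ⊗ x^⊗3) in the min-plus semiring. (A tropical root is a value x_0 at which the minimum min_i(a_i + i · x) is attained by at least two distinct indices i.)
Roots: {-6, -4, 7}

Each tropical root is a break point of the lower envelope of the lines y = a_i + i · x (there are 4 lines, with slopes 0, 1, ..., 3). Only the lines that attain the minimum somewhere contribute to roots; other lines are dominated. Here the surviving (envelope) indices are i = 3, i = 2, i = 1, i = 0.
Intersections between consecutive envelope lines give the roots: for adjacent envelope indices i < j the intersection is x = (a_i − a_j) / (j − i). Reading off the sorted break points: {-6, -4, 7}.
Verification: at each break x_0, at least two indices attain the minimum of min_i(a_i + i · x_0).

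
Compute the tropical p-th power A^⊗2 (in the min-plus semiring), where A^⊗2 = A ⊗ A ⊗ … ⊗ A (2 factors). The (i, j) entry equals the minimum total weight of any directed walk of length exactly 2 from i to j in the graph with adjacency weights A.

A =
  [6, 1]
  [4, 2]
A^⊗2 =
  [5, 3]
  [6, 4]

Each entry (A^⊗2)_ij equals the minimum over all length-2 walks i = v_0 → v_1 → … → v_2 = j of Σ_t A[v_t][v_{t+1}]. For example, for (i, j) = (0, 1) we minimise over 2 possible intermediate vertex sequences; the minimum is 3, attained along the walk 0 → 1 → 1.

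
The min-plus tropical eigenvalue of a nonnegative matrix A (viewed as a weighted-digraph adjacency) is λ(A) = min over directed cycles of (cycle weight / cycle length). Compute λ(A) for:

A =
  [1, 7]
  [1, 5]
λ(A) = 1

Enumerate directed cycles and compute their means (weight / length). Sample:
  cycle 0 → 0: weight = 1, length = 1, mean = 1/1 ≈ 1.000
  cycle 1 → 1: weight = 5, length = 1, mean = 5/1 ≈ 5.000
  cycle 0 → 1 → 0: weight = 8, length = 2, mean = 8/2 ≈ 4.000
  cycle 1 → 0 → 1: weight = 8, length = 2, mean = 8/2 ≈ 4.000
Minimum mean = 1.000, attained e.g. along the cycle 0 → 0 with weight 1 and length 1. So λ(A) = 1/1 = 1.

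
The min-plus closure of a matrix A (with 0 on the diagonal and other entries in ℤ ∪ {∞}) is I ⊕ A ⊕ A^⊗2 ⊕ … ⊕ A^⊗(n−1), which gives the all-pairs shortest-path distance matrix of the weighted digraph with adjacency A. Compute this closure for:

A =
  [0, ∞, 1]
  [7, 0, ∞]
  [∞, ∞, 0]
Closure =
  [0, ∞, 1]
  [7, 0, 8]
  [∞, ∞, 0]

This is the Floyd-Warshall all-pairs shortest-path computation. For each intermediate vertex k = 0, 1, …, 2, update dist[i][j] ← min(dist[i][j], dist[i][k] + dist[k][j]). The final matrix gives, for each (i, j), the minimum total weight of any directed path from i to j (possibly empty when i = j).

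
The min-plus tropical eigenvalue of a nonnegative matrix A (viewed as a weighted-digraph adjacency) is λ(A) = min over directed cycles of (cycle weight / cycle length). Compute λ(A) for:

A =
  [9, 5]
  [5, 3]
λ(A) = 3

Enumerate directed cycles and compute their means (weight / length). Sample:
  cycle 0 → 0: weight = 9, length = 1, mean = 9/1 ≈ 9.000
  cycle 1 → 1: weight = 3, length = 1, mean = 3/1 ≈ 3.000
  cycle 0 → 1 → 0: weight = 10, length = 2, mean = 10/2 ≈ 5.000
  cycle 1 → 0 → 1: weight = 10, length = 2, mean = 10/2 ≈ 5.000
Minimum mean = 3.000, attained e.g. along the cycle 1 → 1 with weight 3 and length 1. So λ(A) = 3/1 = 3.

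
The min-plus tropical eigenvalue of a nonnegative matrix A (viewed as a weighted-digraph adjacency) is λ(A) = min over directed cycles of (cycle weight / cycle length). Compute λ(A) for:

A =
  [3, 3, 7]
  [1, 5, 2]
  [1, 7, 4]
λ(A) = 2

Enumerate directed cycles and compute their means (weight / length). Sample:
  cycle 0 → 0: weight = 3, length = 1, mean = 3/1 ≈ 3.000
  cycle 1 → 1: weight = 5, length = 1, mean = 5/1 ≈ 5.000
  cycle 2 → 2: weight = 4, length = 1, mean = 4/1 ≈ 4.000
  cycle 0 → 1 → 0: weight = 4, length = 2, mean = 4/2 ≈ 2.000
  cycle 0 → 2 → 0: weight = 8, length = 2, mean = 8/2 ≈ 4.000
  cycle 1 → 0 → 1: weight = 4, length = 2, mean = 4/2 ≈ 2.000
Minimum mean = 2.000, attained e.g. along the cycle 0 → 1 → 0 with weight 4 and length 2. So λ(A) = 4/2 = 2.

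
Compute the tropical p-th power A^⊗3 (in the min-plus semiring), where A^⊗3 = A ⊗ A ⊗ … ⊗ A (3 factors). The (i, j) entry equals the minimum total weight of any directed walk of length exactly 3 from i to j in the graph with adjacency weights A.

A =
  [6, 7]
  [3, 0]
A^⊗3 =
  [10, 7]
  [3, 0]

Each entry (A^⊗3)_ij equals the minimum over all length-3 walks i = v_0 → v_1 → … → v_3 = j of Σ_t A[v_t][v_{t+1}]. For example, for (i, j) = (0, 1) we minimise over 4 possible intermediate vertex sequences; the minimum is 7, attained along the walk 0 → 1 → 1 → 1.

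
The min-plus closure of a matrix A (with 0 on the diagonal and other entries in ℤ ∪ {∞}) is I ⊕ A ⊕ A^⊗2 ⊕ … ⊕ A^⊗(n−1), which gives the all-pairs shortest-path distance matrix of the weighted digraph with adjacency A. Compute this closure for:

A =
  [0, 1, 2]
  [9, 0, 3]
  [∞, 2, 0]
Closure =
  [0, 1, 2]
  [9, 0, 3]
  [11, 2, 0]

This is the Floyd-Warshall all-pairs shortest-path computation. For each intermediate vertex k = 0, 1, …, 2, update dist[i][j] ← min(dist[i][j], dist[i][k] + dist[k][j]). The final matrix gives, for each (i, j), the minimum total weight of any directed path from i to j (possibly empty when i = j).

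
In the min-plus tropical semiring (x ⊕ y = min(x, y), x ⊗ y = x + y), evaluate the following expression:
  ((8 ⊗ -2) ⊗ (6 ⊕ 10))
((8 ⊗ -2) ⊗ (6 ⊕ 10)) = 12

Expand innermost to outermost. Recall ⊕ takes the minimum of its arguments and ⊗ takes their sum. Working out the expression ((8 ⊗ -2) ⊗ (6 ⊕ 10)) gives 12.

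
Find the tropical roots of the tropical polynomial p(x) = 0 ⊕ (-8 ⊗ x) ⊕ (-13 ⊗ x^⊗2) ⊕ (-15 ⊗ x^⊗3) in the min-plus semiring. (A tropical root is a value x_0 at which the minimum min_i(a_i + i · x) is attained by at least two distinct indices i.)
Roots: {2, 5, 8}

Each tropical root is a break point of the lower envelope of the lines y = a_i + i · x (there are 4 lines, with slopes 0, 1, ..., 3). Only the lines that attain the minimum somewhere contribute to roots; other lines are dominated. Here the surviving (envelope) indices are i = 3, i = 2, i = 1, i = 0.
Intersections between consecutive envelope lines give the roots: for adjacent envelope indices i < j the intersection is x = (a_i − a_j) / (j − i). Reading off the sorted break points: {2, 5, 8}.
Verification: at each break x_0, at least two indices attain the minimum of min_i(a_i + i · x_0).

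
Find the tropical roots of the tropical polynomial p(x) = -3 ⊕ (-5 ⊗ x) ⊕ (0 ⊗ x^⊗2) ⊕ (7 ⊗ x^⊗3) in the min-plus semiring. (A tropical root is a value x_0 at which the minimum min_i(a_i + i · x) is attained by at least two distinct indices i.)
Roots: {-7, -5, 2}

Each tropical root is a break point of the lower envelope of the lines y = a_i + i · x (there are 4 lines, with slopes 0, 1, ..., 3). Only the lines that attain the minimum somewhere contribute to roots; other lines are dominated. Here the surviving (envelope) indices are i = 3, i = 2, i = 1, i = 0.
Intersections between consecutive envelope lines give the roots: for adjacent envelope indices i < j the intersection is x = (a_i − a_j) / (j − i). Reading off the sorted break points: {-7, -5, 2}.
Verification: at each break x_0, at least two indices attain the minimum of min_i(a_i + i · x_0).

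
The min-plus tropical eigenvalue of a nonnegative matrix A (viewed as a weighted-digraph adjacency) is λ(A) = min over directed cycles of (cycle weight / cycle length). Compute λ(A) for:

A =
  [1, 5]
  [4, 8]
λ(A) = 1

Enumerate directed cycles and compute their means (weight / length). Sample:
  cycle 0 → 0: weight = 1, length = 1, mean = 1/1 ≈ 1.000
  cycle 1 → 1: weight = 8, length = 1, mean = 8/1 ≈ 8.000
  cycle 0 → 1 → 0: weight = 9, length = 2, mean = 9/2 ≈ 4.500
  cycle 1 → 0 → 1: weight = 9, length = 2, mean = 9/2 ≈ 4.500
Minimum mean = 1.000, attained e.g. along the cycle 0 → 0 with weight 1 and length 1. So λ(A) = 1/1 = 1.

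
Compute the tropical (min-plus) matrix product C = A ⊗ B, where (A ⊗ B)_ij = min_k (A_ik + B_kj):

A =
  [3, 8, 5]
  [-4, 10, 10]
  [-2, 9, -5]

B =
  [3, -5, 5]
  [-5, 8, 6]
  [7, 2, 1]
A ⊗ B =
  [3, -2, 6]
  [-1, -9, 1]
  [1, -7, -4]

Apply the min-plus product entry-by-entry:
  C[0][0] = min over k of (A[0][0] + B[0][0] = 3 + 3 = 6, A[0][1] + B[1][0] = 8 + -5 = 3, A[0][2] + B[2][0] = 5 + 7 = 12) = 3 (attained at k = 1)
  C[0][1] = min over k of (A[0][0] + B[0][1] = 3 + -5 = -2, A[0][1] + B[1][1] = 8 + 8 = 16, A[0][2] + B[2][1] = 5 + 2 = 7) = -2 (attained at k = 0)
  C[0][2] = min over k of (A[0][0] + B[0][2] = 3 + 5 = 8, A[0][1] + B[1][2] = 8 + 6 = 14, A[0][2] + B[2][2] = 5 + 1 = 6) = 6 (attained at k = 2)
  C[1][0] = min over k of (A[1][0] + B[0][0] = -4 + 3 = -1, A[1][1] + B[1][0] = 10 + -5 = 5, A[1][2] + B[2][0] = 10 + 7 = 17) = -1 (attained at k = 0)
  C[1][1] = min over k of (A[1][0] + B[0][1] = -4 + -5 = -9, A[1][1] + B[1][1] = 10 + 8 = 18, A[1][2] + B[2][1] = 10 + 2 = 12) = -9 (attained at k = 0)
  C[1][2] = min over k of (A[1][0] + B[0][2] = -4 + 5 = 1, A[1][1] + B[1][2] = 10 + 6 = 16, A[1][2] + B[2][2] = 10 + 1 = 11) = 1 (attained at k = 0)
  C[2][0] = min over k of (A[2][0] + B[0][0] = -2 + 3 = 1, A[2][1] + B[1][0] = 9 + -5 = 4, A[2][2] + B[2][0] = -5 + 7 = 2) = 1 (attained at k = 0)
  C[2][1] = min over k of (A[2][0] + B[0][1] = -2 + -5 = -7, A[2][1] + B[1][1] = 9 + 8 = 17, A[2][2] + B[2][1] = -5 + 2 = -3) = -7 (attained at k = 0)
  C[2][2] = min over k of (A[2][0] + B[0][2] = -2 + 5 = 3, A[2][1] + B[1][2] = 9 + 6 = 15, A[2][2] + B[2][2] = -5 + 1 = -4) = -4 (attained at k = 2)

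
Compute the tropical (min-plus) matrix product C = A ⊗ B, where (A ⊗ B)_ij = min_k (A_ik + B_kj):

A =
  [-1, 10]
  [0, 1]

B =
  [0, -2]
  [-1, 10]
A ⊗ B =
  [-1, -3]
  [0, -2]

Apply the min-plus product entry-by-entry:
  C[0][0] = min over k of (A[0][0] + B[0][0] = -1 + 0 = -1, A[0][1] + B[1][0] = 10 + -1 = 9) = -1 (attained at k = 0)
  C[0][1] = min over k of (A[0][0] + B[0][1] = -1 + -2 = -3, A[0][1] + B[1][1] = 10 + 10 = 20) = -3 (attained at k = 0)
  C[1][0] = min over k of (A[1][0] + B[0][0] = 0 + 0 = 0, A[1][1] + B[1][0] = 1 + -1 = 0) = 0 (attained at k = 0)
  C[1][1] = min over k of (A[1][0] + B[0][1] = 0 + -2 = -2, A[1][1] + B[1][1] = 1 + 10 = 11) = -2 (attained at k = 0)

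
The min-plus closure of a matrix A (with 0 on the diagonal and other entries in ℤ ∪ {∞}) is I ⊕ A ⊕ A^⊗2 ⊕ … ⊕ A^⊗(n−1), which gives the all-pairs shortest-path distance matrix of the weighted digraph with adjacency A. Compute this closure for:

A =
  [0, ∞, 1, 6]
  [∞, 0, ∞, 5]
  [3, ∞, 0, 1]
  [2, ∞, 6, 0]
Closure =
  [0, ∞, 1, 2]
  [7, 0, 8, 5]
  [3, ∞, 0, 1]
  [2, ∞, 3, 0]

This is the Floyd-Warshall all-pairs shortest-path computation. For each intermediate vertex k = 0, 1, …, 3, update dist[i][j] ← min(dist[i][j], dist[i][k] + dist[k][j]). The final matrix gives, for each (i, j), the minimum total weight of any directed path from i to j (possibly empty when i = j).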